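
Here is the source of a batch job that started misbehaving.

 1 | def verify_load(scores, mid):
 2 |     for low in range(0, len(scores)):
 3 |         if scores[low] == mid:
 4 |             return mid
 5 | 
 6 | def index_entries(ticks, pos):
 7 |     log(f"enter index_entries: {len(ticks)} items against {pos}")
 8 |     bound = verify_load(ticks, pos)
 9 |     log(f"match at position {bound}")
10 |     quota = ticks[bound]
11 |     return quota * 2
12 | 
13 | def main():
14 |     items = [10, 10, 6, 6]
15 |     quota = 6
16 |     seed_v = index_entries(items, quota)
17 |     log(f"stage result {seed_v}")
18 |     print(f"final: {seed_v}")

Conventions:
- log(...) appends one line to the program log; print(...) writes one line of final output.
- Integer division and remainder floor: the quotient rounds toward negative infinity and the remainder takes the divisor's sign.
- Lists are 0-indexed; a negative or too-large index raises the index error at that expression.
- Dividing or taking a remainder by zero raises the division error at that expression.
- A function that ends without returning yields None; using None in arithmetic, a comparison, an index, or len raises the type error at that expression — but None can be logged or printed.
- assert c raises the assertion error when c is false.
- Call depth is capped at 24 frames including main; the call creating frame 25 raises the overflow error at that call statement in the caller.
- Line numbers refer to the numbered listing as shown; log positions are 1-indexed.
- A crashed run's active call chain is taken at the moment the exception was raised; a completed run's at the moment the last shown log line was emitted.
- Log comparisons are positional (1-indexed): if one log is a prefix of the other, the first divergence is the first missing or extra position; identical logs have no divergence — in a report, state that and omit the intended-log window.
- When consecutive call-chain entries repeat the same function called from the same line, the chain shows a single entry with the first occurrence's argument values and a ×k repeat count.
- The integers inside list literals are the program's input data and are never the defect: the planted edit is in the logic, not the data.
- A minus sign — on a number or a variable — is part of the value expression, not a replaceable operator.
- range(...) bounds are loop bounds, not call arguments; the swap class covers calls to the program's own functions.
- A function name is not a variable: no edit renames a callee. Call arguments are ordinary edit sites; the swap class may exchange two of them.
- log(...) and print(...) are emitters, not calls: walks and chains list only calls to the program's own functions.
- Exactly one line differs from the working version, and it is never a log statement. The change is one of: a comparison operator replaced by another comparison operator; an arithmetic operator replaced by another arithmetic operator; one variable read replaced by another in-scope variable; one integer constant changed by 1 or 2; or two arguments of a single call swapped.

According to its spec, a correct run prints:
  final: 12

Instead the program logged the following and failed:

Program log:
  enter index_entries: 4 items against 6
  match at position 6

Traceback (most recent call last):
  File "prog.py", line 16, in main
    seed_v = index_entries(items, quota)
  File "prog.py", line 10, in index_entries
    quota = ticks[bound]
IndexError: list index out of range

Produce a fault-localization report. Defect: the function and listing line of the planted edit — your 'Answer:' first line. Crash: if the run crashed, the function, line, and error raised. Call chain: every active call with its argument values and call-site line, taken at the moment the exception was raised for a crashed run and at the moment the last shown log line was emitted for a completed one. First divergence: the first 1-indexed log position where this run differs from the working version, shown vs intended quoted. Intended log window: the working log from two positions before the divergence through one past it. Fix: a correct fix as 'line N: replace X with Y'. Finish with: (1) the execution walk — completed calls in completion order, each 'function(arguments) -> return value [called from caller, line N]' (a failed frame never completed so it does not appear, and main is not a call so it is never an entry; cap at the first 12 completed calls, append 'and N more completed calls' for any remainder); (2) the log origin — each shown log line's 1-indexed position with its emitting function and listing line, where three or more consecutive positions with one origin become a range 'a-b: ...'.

Answer: the defect is in verify_load at line 4.
Key fact: Log line 2 is where behavior first shows: 'match at position 6' appears instead of 'match at position 2'.
Crash: index_entries, line 10, IndexError.
Call chain: main -> index_entries([10, 10, 6, 6], 6) (called at line 16).
First divergence: position 2 — shown 'match at position 6', intended 'match at position 2'.
Intended log window:
  1: enter index_entries: 4 items against 6
  2: match at position 2
  3: stage result 12
Execution walk:
  verify_load([10, 10, 6, 6], 6) -> 6  [called from index_entries, line 8]
Origin of each log line:
  1: emitted by index_entries (line 7)
  2: emitted by index_entries (line 9)
A correct fix: line 4: replace `mid` with `low`.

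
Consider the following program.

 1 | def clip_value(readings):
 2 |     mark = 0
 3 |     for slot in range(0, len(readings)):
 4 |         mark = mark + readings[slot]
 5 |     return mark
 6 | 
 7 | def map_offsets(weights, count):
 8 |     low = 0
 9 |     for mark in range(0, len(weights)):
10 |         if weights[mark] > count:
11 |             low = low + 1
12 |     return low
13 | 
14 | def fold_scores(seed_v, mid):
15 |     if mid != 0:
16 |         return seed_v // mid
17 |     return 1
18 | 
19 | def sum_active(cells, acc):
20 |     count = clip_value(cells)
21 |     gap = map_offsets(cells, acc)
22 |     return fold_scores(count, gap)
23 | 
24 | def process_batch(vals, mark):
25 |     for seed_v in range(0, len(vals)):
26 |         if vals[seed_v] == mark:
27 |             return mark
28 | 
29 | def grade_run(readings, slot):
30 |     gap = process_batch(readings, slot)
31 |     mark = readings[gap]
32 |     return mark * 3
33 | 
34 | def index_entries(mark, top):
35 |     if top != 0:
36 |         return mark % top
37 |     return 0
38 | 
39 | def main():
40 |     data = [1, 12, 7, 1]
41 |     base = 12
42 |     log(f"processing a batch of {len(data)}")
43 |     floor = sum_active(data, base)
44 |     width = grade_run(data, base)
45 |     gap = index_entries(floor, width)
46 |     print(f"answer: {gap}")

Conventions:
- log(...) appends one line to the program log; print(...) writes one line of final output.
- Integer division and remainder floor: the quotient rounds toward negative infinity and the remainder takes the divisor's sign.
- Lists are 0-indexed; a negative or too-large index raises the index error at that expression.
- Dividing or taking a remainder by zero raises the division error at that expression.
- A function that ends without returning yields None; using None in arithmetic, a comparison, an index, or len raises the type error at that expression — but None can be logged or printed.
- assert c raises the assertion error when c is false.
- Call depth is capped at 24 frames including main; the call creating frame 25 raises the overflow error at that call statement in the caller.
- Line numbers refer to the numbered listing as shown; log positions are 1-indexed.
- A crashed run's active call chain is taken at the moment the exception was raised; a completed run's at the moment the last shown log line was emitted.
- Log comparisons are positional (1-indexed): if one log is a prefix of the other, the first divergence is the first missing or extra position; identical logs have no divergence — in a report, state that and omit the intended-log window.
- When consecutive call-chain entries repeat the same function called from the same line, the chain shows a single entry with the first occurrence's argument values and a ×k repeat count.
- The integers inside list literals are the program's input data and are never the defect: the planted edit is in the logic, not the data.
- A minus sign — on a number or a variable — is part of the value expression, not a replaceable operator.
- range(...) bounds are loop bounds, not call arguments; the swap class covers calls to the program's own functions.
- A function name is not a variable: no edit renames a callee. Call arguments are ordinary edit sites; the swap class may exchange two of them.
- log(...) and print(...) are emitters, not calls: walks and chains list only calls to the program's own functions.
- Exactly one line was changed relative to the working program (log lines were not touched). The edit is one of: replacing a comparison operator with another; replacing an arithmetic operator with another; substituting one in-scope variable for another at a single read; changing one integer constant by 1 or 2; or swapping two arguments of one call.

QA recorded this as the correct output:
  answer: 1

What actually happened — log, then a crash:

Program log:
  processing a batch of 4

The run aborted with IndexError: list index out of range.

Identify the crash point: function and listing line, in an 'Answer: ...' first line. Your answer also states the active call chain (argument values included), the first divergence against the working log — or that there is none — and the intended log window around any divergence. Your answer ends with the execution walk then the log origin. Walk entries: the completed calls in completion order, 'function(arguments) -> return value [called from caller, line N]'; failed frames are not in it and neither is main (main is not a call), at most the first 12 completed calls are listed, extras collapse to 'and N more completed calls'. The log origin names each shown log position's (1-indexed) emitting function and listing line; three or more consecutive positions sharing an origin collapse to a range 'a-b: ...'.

Answer: the error was raised in grade_run, line 31.
Key fact: Up to the failure, the log is exactly the working version's.
Call chain: main -> grade_run([1, 12, 7, 1], 12) (called at line 44).
First divergence: none (the log streams are identical).
Execution walk:
  clip_value([1, 12, 7, 1]) -> 21  [called from sum_active, line 20]
  map_offsets([1, 12, 7, 1], 12) -> 0  [called from sum_active, line 21]
  fold_scores(21, 0) -> 1  [called from sum_active, line 22]
  sum_active([1, 12, 7, 1], 12) -> 1  [called from main, line 43]
  process_batch([1, 12, 7, 1], 12) -> 12  [called from grade_run, line 30]
Log origins:
  1: emitted by main (line 42)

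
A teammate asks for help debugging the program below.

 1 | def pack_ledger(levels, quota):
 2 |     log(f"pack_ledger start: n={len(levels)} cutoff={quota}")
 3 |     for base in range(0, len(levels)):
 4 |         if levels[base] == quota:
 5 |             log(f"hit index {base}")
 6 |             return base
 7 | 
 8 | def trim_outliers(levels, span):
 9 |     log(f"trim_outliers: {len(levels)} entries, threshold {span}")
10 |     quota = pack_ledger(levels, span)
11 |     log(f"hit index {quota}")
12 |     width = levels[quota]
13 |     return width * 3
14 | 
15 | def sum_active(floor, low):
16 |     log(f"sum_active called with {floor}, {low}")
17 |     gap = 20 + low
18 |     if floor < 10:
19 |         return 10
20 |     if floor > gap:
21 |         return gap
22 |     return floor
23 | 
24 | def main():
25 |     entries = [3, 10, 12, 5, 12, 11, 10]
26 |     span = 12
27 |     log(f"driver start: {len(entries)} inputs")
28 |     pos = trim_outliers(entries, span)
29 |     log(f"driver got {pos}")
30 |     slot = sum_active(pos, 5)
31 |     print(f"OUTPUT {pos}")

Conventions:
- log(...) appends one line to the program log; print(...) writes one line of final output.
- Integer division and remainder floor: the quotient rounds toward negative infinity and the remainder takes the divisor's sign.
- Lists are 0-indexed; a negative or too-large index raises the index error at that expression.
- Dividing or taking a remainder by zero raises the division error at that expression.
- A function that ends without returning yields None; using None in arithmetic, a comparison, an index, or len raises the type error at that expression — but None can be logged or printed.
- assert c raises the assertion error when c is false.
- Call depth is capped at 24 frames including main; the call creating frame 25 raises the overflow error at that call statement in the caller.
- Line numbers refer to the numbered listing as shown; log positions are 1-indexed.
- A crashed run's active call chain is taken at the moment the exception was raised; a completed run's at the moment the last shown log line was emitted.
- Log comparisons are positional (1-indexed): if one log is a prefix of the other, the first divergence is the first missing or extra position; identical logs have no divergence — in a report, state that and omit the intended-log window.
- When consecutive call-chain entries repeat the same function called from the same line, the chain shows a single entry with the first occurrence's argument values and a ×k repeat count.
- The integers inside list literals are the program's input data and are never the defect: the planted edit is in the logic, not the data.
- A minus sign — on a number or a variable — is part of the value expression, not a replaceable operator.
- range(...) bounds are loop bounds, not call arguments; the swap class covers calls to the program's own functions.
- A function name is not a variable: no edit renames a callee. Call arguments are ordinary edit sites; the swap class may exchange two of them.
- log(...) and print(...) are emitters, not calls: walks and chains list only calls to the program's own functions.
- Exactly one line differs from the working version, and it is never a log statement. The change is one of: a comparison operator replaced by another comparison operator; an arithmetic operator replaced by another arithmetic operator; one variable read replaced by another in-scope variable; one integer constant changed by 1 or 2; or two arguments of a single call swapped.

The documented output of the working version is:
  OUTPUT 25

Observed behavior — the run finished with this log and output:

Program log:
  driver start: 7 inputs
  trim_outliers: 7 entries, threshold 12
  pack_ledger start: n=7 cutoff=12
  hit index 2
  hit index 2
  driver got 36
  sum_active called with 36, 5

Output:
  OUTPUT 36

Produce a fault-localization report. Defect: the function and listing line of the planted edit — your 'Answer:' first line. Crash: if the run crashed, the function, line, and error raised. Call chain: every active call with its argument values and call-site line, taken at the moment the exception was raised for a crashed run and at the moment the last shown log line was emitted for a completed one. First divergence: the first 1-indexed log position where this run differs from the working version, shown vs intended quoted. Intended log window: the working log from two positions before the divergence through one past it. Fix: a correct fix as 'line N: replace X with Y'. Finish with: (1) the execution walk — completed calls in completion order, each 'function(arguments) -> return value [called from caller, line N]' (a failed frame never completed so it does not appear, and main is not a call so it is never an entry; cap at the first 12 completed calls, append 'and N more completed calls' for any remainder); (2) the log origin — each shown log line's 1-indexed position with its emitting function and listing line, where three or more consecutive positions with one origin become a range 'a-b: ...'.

Answer: the defect is in main at line 31.
Key fact: Nothing in the log betrays the bug — only the output does.
Call chain: main -> sum_active(36, 5) (called at line 30).
First divergence: there is none — every log position agrees.
Execution walk:
  pack_ledger([3, 10, 12, 5, 12, 11, 10], 12) -> 2  [called from trim_outliers, line 10]
  trim_outliers([3, 10, 12, 5, 12, 11, 10], 12) -> 36  [called from main, line 28]
  sum_active(36, 5) -> 25  [called from main, line 30]
Origin of each log line:
  1: emitted by main (line 27)
  2: emitted by trim_outliers (line 9)
  3: emitted by pack_ledger (line 2)
  4: emitted by pack_ledger (line 5)
  5: emitted by trim_outliers (line 11)
  6: emitted by main (line 29)
  7: emitted by sum_active (line 16)
A correct fix: line 31: replace `pos` with `slot`.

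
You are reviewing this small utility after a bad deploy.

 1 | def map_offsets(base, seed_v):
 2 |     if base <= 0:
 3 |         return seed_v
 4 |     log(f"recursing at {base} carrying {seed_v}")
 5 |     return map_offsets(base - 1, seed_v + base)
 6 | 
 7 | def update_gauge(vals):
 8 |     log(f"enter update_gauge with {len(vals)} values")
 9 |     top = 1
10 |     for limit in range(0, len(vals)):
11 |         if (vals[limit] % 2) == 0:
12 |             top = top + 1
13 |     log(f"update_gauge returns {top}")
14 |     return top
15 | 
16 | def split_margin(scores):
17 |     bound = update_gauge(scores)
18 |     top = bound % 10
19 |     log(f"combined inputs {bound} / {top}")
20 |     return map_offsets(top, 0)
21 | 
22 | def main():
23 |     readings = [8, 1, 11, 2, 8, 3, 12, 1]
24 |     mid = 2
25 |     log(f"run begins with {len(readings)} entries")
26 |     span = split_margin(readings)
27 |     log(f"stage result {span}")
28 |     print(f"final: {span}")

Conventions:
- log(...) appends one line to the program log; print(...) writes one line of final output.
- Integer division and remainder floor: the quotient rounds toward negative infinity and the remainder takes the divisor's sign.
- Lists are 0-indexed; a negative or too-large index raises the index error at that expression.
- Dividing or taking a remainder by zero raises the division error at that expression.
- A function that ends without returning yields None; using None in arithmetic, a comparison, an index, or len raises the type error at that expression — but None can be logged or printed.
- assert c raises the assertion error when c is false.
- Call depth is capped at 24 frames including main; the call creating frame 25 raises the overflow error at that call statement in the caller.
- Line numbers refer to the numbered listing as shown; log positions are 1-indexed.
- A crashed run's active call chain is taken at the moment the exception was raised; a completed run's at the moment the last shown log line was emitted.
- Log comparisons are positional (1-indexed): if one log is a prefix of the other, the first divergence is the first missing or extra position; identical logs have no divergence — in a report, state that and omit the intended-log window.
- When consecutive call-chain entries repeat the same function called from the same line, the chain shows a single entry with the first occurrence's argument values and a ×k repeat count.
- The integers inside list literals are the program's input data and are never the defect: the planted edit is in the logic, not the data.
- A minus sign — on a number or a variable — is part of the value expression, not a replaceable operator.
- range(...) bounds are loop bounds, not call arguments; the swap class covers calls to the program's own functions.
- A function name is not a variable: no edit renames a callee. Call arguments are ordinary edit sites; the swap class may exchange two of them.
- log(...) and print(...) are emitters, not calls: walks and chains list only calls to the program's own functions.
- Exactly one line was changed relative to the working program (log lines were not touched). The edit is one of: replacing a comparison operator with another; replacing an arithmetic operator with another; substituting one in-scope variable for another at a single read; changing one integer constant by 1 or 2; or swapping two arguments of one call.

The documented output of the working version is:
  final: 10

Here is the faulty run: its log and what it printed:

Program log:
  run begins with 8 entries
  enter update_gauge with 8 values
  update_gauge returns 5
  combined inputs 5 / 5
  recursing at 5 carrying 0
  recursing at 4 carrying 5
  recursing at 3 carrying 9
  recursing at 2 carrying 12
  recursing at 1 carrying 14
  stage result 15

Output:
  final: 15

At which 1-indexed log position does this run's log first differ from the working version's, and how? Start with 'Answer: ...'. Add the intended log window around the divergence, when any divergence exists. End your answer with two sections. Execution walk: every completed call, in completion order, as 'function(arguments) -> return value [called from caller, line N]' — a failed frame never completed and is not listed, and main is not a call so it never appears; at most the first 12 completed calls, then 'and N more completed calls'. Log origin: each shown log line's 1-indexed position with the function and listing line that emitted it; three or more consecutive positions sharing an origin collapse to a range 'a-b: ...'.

Answer: at position 3 the run shows 'update_gauge returns 5' where the working version logs 'update_gauge returns 4'.
Intended log window:
  1: run begins with 8 entries
  2: enter update_gauge with 8 values
  3: update_gauge returns 4
  4: combined inputs 4 / 4
Execution walk:
  update_gauge([8, 1, 11, 2, 8, 3, 12, 1]) -> 5  [called from split_margin, line 17]
  map_offsets(0, 15) -> 15  [called from map_offsets, line 5]
  map_offsets(1, 14) -> 15  [called from map_offsets, line 5]
  map_offsets(2, 12) -> 15  [called from map_offsets, line 5]
  map_offsets(3, 9) -> 15  [called from map_offsets, line 5]
  map_offsets(4, 5) -> 15  [called from map_offsets, line 5]
  map_offsets(5, 0) -> 15  [called from split_margin, line 20]
  split_margin([8, 1, 11, 2, 8, 3, 12, 1]) -> 15  [called from main, line 26]
Log origins:
  1: logged in main at line 25
  2: logged in update_gauge at line 8
  3: logged in update_gauge at line 13
  4: logged in split_margin at line 19
  5-9: logged in map_offsets at line 4
  10: logged in main at line 27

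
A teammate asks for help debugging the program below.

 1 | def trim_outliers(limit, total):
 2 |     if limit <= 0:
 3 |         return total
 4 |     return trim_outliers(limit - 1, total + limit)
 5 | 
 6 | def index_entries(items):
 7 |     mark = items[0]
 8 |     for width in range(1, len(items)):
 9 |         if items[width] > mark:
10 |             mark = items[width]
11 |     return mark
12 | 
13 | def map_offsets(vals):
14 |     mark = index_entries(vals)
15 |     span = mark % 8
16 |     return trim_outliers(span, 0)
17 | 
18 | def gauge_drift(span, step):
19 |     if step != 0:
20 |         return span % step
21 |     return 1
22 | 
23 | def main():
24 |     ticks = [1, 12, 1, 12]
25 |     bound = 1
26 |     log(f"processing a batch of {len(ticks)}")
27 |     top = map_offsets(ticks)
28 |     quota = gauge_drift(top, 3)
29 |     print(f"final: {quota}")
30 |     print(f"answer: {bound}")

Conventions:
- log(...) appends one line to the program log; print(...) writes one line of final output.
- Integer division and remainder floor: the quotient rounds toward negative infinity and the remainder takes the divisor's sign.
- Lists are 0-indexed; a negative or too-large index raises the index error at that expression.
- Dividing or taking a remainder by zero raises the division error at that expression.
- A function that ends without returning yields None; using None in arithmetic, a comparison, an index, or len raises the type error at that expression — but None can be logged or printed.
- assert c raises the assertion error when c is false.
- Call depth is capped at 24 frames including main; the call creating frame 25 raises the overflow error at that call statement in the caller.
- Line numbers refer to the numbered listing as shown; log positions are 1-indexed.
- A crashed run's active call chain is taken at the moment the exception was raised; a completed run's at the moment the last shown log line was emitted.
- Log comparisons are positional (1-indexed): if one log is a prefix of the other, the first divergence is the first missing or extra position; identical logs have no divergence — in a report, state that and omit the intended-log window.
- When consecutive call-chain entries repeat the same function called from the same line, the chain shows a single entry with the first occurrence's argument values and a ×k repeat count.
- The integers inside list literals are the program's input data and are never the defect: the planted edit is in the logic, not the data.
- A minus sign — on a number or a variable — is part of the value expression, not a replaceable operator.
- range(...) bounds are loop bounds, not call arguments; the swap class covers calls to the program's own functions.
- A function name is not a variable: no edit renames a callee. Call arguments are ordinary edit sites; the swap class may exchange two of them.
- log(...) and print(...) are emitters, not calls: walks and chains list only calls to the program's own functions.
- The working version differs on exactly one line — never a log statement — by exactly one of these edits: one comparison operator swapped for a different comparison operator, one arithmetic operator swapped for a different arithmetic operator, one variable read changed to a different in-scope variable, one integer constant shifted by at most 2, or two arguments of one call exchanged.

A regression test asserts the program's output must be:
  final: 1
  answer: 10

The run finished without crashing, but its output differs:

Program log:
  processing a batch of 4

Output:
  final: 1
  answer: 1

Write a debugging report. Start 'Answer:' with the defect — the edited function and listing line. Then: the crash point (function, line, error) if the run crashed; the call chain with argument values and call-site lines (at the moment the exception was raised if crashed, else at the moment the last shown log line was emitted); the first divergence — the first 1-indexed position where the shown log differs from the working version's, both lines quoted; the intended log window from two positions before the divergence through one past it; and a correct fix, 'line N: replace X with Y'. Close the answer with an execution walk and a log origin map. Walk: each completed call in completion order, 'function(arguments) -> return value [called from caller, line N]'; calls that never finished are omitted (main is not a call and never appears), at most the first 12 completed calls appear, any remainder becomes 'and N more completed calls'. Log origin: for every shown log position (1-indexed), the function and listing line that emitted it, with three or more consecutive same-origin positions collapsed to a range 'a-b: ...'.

Answer: the defect is in main at line 30.
The tell: Nothing in the log betrays the bug — only the output does.
Call chain: main.
First divergence: none — the logs agree in full.
Execution walk:
  index_entries([1, 12, 1, 12]) -> 12  [called from map_offsets, line 14]
  trim_outliers(0, 10) -> 10  [called from trim_outliers, line 4]
  trim_outliers(1, 9) -> 10  [called from trim_outliers, line 4]
  trim_outliers(2, 7) -> 10  [called from trim_outliers, line 4]
  trim_outliers(3, 4) -> 10  [called from trim_outliers, line 4]
  trim_outliers(4, 0) -> 10  [called from map_offsets, line 16]
  map_offsets([1, 12, 1, 12]) -> 10  [called from main, line 27]
  gauge_drift(10, 3) -> 1  [called from main, line 28]
Origin of each log line:
  1 — main, line 26
A correct fix: line 30: replace `bound` with `top`.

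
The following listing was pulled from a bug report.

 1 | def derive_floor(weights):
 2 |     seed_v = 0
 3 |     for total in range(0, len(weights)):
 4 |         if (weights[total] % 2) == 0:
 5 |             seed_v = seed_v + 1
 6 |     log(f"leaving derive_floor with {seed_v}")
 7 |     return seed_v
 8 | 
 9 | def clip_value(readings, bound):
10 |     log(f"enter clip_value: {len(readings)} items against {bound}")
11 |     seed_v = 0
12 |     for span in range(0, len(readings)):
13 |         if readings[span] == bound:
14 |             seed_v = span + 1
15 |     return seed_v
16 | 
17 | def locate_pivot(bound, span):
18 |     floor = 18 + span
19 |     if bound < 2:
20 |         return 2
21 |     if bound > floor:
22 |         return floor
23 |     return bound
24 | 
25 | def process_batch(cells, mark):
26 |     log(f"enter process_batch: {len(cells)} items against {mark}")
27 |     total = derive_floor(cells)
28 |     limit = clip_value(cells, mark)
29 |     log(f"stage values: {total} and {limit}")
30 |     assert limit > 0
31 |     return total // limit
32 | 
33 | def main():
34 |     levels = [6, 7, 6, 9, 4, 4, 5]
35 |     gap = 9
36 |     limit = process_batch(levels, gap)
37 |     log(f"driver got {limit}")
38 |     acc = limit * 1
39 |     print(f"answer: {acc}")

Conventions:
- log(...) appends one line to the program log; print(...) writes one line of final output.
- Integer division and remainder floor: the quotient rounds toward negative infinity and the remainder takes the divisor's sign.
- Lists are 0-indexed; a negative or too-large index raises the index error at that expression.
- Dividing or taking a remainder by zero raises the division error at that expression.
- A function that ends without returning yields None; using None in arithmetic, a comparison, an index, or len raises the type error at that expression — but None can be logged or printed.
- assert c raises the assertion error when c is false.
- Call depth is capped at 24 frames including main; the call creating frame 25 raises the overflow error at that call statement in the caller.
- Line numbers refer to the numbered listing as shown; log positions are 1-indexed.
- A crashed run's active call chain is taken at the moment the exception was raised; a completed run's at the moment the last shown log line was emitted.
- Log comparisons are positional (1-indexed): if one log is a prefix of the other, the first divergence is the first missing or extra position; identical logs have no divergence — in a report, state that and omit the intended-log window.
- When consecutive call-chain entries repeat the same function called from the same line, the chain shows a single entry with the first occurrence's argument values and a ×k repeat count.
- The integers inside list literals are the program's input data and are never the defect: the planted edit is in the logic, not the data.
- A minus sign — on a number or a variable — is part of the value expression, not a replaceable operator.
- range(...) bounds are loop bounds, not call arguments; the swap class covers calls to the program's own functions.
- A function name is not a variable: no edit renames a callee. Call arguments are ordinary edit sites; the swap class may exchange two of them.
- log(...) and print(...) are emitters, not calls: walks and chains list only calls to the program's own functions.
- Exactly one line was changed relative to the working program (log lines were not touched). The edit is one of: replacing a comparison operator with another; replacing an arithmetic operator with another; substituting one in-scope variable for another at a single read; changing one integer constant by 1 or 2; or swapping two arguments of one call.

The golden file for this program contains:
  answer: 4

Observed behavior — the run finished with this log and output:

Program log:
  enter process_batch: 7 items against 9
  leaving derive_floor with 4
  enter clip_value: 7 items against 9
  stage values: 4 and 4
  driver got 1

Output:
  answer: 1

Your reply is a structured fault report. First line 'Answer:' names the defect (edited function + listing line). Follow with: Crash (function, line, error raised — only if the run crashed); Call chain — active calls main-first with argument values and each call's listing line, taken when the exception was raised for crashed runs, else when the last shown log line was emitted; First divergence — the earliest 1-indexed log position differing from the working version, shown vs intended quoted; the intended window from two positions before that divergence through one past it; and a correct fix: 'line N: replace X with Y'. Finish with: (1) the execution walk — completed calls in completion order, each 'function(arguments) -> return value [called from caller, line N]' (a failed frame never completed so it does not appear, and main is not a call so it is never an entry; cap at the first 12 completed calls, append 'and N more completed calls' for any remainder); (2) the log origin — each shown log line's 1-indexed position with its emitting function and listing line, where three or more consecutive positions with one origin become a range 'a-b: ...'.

Answer: the defect is in clip_value at line 14.
Key observation: Log line 4 is where behavior first shows: 'stage values: 4 and 4' appears instead of 'stage values: 4 and 1'.
Call chain: main.
First divergence: position 4 — the shown line 'stage values: 4 and 4' should read 'stage values: 4 and 1'.
Intended log window:
  2: leaving derive_floor with 4
  3: enter clip_value: 7 items against 9
  4: stage values: 4 and 1
  5: driver got 4
Execution walk:
  derive_floor([6, 7, 6, 9, 4, 4, 5]) -> 4  [called from process_batch, line 27]
  clip_value([6, 7, 6, 9, 4, 4, 5], 9) -> 4  [called from process_batch, line 28]
  process_batch([6, 7, 6, 9, 4, 4, 5], 9) -> 1  [called from main, line 36]
Log origin:
  1: emitted by process_batch (line 26)
  2: emitted by derive_floor (line 6)
  3: emitted by clip_value (line 10)
  4: emitted by process_batch (line 29)
  5: emitted by main (line 37)
A correct fix: line 14: replace `span` with `seed_v`.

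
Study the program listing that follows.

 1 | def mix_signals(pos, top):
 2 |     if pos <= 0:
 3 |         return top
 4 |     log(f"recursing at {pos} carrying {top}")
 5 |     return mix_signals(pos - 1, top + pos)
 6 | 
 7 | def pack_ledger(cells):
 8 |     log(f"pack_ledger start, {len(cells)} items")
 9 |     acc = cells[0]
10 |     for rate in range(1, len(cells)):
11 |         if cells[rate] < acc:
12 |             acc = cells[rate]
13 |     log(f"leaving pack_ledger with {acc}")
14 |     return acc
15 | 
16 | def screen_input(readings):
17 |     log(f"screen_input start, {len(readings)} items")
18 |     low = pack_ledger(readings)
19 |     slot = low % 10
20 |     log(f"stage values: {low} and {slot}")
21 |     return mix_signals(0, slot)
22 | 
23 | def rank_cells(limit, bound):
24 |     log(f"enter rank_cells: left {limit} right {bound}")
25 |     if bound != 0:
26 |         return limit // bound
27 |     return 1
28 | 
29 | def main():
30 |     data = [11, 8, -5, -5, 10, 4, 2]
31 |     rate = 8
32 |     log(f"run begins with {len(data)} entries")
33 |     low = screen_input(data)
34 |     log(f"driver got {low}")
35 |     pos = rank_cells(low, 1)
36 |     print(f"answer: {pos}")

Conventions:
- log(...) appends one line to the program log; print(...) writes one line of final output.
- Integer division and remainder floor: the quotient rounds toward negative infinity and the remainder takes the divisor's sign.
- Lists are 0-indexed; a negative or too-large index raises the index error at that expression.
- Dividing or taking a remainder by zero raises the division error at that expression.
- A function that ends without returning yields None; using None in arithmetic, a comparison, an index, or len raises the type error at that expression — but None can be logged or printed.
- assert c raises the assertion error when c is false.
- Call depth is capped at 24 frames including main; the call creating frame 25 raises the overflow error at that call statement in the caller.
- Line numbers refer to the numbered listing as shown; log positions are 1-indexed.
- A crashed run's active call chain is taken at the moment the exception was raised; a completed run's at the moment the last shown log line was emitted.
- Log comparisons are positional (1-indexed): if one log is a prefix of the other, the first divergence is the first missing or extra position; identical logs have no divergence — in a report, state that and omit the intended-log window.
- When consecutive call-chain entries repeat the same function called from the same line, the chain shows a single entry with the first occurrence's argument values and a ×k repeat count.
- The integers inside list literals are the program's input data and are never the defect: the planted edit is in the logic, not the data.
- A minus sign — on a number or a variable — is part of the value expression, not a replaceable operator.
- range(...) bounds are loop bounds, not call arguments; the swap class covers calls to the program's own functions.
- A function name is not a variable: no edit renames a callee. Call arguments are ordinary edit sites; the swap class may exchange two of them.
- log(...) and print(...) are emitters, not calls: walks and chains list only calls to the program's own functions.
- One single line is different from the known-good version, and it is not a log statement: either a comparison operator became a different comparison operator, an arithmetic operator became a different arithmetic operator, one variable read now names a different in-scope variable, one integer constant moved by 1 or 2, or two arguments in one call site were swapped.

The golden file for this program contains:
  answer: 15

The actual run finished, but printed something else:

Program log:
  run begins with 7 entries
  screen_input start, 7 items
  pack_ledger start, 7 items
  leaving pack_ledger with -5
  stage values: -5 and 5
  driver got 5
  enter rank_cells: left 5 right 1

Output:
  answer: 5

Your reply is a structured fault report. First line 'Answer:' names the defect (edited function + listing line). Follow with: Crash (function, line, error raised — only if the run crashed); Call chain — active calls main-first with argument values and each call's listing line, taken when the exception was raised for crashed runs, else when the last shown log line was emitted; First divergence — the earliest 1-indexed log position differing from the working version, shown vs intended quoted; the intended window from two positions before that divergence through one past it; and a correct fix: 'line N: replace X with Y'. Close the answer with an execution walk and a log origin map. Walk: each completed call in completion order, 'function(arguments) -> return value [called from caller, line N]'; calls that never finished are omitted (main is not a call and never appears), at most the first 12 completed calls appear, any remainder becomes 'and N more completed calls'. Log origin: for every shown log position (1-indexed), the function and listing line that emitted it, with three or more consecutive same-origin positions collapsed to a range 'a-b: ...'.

Answer: the defect is in screen_input at line 21.
Core observation: Everything matches until log position 6, which reads 'driver got 5' in place of 'recursing at 5 carrying 0'.
Call chain: main -> rank_cells(5, 1) (called at line 35).
First divergence: at position 6 the run shows 'driver got 5' where the working version logs 'recursing at 5 carrying 0'.
Intended log window:
  4: leaving pack_ledger with -5
  5: stage values: -5 and 5
  6: recursing at 5 carrying 0
  7: recursing at 4 carrying 5
Execution walk:
  pack_ledger([11, 8, -5, -5, 10, 4, 2]) -> -5  [called from screen_input, line 18]
  mix_signals(0, 5) -> 5  [called from screen_input, line 21]
  screen_input([11, 8, -5, -5, 10, 4, 2]) -> 5  [called from main, line 33]
  rank_cells(5, 1) -> 5  [called from main, line 35]
Log origin:
  1 — main, line 32
  2 — screen_input, line 17
  3 — pack_ledger, line 8
  4 — pack_ledger, line 13
  5 — screen_input, line 20
  6 — main, line 34
  7 — rank_cells, line 24
A correct fix: line 21: replace `mix_signals(0, slot)` with `mix_signals(slot, 0)`.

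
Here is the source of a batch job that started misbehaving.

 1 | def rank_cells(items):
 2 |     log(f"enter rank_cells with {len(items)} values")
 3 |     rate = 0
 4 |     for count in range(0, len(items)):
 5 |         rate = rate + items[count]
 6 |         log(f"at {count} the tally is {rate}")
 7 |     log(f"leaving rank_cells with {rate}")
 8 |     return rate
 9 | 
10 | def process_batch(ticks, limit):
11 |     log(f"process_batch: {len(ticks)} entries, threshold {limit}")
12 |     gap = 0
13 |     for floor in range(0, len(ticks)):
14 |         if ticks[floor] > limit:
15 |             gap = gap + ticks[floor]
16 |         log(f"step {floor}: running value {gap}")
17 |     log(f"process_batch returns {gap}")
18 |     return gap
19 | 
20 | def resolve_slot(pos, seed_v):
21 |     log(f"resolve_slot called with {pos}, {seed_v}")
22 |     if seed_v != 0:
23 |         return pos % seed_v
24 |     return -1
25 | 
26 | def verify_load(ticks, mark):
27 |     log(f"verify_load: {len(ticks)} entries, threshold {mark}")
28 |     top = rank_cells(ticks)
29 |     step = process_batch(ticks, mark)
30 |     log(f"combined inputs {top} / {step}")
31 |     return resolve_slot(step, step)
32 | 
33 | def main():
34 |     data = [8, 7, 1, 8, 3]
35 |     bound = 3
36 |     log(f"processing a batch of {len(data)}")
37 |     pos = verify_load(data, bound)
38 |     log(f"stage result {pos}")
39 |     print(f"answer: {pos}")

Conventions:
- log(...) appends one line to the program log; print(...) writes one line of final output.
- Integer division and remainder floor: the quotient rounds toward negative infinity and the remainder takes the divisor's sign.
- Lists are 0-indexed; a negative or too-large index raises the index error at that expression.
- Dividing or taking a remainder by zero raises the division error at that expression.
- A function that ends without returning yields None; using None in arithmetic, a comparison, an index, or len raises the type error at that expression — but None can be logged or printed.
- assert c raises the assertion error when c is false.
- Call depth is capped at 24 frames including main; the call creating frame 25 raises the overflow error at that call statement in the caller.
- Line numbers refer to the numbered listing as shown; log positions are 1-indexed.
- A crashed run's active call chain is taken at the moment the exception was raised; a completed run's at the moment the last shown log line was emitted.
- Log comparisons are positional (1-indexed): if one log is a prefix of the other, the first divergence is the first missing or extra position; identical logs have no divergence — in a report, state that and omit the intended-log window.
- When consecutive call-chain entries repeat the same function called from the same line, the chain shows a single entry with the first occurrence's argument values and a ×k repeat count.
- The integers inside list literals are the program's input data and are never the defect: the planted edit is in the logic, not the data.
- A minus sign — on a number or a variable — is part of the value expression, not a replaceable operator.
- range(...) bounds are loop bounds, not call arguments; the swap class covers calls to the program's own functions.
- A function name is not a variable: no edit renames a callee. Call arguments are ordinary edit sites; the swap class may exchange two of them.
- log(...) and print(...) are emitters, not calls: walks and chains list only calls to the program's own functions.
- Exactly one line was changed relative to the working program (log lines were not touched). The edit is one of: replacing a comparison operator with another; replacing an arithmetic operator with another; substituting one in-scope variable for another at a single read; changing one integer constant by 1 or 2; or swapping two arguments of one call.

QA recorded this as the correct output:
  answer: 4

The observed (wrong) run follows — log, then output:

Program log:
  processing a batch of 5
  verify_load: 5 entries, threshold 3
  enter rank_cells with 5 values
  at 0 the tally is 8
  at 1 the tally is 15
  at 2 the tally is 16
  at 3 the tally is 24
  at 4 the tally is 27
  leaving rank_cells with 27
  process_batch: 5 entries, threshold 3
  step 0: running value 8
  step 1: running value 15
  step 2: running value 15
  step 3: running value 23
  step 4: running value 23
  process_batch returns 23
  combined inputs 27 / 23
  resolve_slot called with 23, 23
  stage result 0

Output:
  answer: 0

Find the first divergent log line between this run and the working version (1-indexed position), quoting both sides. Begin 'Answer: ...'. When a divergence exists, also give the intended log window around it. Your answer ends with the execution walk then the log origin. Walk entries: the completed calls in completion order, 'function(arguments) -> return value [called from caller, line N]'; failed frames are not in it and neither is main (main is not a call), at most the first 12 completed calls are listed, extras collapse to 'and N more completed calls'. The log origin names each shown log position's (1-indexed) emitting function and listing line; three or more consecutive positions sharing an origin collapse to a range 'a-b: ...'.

Answer: position 18 — shown 'resolve_slot called with 23, 23', intended 'resolve_slot called with 27, 23'.
Intended log window:
  16: process_batch returns 23
  17: combined inputs 27 / 23
  18: resolve_slot called with 27, 23
  19: stage result 4
Execution walk:
  rank_cells([8, 7, 1, 8, 3]) -> 27  [called from verify_load, line 28]
  process_batch([8, 7, 1, 8, 3], 3) -> 23  [called from verify_load, line 29]
  resolve_slot(23, 23) -> 0  [called from verify_load, line 31]
  verify_load([8, 7, 1, 8, 3], 3) -> 0  [called from main, line 37]
Log origins:
  1: emitted by main (line 36)
  2: emitted by verify_load (line 27)
  3: emitted by rank_cells (line 2)
  4-8: emitted by rank_cells (line 6)
  9: emitted by rank_cells (line 7)
  10: emitted by process_batch (line 11)
  11-15: emitted by process_batch (line 16)
  16: emitted by process_batch (line 17)
  17: emitted by verify_load (line 30)
  18: emitted by resolve_slot (line 21)
  19: emitted by main (line 38)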